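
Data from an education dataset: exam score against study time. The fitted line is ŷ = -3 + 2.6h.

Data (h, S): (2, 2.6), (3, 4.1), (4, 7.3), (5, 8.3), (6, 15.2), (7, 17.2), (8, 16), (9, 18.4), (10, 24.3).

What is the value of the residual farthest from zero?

r = 2.6

h=2: ŷ = -3 + 2.6·2 = 2.2; r = 2.6 − 2.2 = 0.4
h=3: ŷ = -3 + 2.6·3 = 4.8; r = 4.1 − 4.8 = -0.7
h=4: ŷ = -3 + 2.6·4 = 7.4; r = 7.3 − 7.4 = -0.1
h=5: ŷ = -3 + 2.6·5 = 10; r = 8.3 − 10 = -1.7
h=6: ŷ = -3 + 2.6·6 = 12.6; r = 15.2 − 12.6 = 2.6
h=7: ŷ = -3 + 2.6·7 = 15.2; r = 17.2 − 15.2 = 2
h=8: ŷ = -3 + 2.6·8 = 17.8; r = 16 − 17.8 = -1.8
h=9: ŷ = -3 + 2.6·9 = 20.4; r = 18.4 − 20.4 = -2
h=10: ŷ = -3 + 2.6·10 = 23; r = 24.3 − 23 = 1.3
Largest |r| is 2.6 at h = 6, residual 2.6.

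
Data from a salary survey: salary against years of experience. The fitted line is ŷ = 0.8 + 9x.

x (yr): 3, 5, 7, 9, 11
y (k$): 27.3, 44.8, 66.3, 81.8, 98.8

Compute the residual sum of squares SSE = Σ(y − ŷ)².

SSE = 8.5

x=3: ŷ = 0.8 + 9·3 = 27.8; e = 27.3 − 27.8 = -0.5
x=5: ŷ = 0.8 + 9·5 = 45.8; e = 44.8 − 45.8 = -1
x=7: ŷ = 0.8 + 9·7 = 63.8; e = 66.3 − 63.8 = 2.5
x=9: ŷ = 0.8 + 9·9 = 81.8; e = 81.8 − 81.8 = 0
x=11: ŷ = 0.8 + 9·11 = 99.8; e = 98.8 − 99.8 = -1
SSE = 0.25 + 1 + 6.25 + 0 + 1 = 8.5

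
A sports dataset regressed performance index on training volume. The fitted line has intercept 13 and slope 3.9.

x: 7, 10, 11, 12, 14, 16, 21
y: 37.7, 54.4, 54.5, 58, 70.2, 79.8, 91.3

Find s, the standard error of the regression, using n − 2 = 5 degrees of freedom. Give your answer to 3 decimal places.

s = 3.370

x=7: ŷ = 13 + 3.9·7 = 40.3; e = 37.7 − 40.3 = -2.6
x=10: ŷ = 13 + 3.9·10 = 52; e = 54.4 − 52 = 2.4
x=11: ŷ = 13 + 3.9·11 = 55.9; e = 54.5 − 55.9 = -1.4
x=12: ŷ = 13 + 3.9·12 = 59.8; e = 58 − 59.8 = -1.8
x=14: ŷ = 13 + 3.9·14 = 67.6; e = 70.2 − 67.6 = 2.6
x=16: ŷ = 13 + 3.9·16 = 75.4; e = 79.8 − 75.4 = 4.4
x=21: ŷ = 13 + 3.9·21 = 94.9; e = 91.3 − 94.9 = -3.6
SSE = 6.76 + 5.76 + 1.96 + 3.24 + 6.76 + 19.36 + 12.96 = 56.8
s = √(56.8/5) = √11.36 ≈ 3.370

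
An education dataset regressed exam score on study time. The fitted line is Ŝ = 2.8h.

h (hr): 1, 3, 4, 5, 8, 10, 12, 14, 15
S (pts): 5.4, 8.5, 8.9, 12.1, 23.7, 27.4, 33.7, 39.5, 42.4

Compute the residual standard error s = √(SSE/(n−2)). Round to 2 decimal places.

h=1: Ŝ = 2.8·1 = 2.8; e = 5.4 − 2.8 = 2.6
h=3: Ŝ = 2.8·3 = 8.4; e = 8.5 − 8.4 = 0.1
h=4: Ŝ = 2.8·4 = 11.2; e = 8.9 − 11.2 = -2.3
h=5: Ŝ = 2.8·5 = 14; e = 12.1 − 14 = -1.9
h=8: Ŝ = 2.8·8 = 22.4; e = 23.7 − 22.4 = 1.3
h=10: Ŝ = 2.8·10 = 28; e = 27.4 − 28 = -0.6
h=12: Ŝ = 2.8·12 = 33.6; e = 33.7 − 33.6 = 0.1
h=14: Ŝ = 2.8·14 = 39.2; e = 39.5 − 39.2 = 0.3
h=15: Ŝ = 2.8·15 = 42; e = 42.4 − 42 = 0.4
SSE = 6.76 + 0.01 + 5.29 + 3.61 + 1.69 + 0.36 + 0.01 + 0.09 + 0.16 = 17.98
s = √(17.98/7) = √2.56857 ≈ 1.60

s = 1.60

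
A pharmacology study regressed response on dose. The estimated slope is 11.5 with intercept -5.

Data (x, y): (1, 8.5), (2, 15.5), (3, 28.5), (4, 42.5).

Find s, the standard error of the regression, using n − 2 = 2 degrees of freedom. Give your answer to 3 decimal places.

s = 2.598

x=1: ŷ = -5 + 11.5·1 = 6.5; r = 8.5 − 6.5 = 2
x=2: ŷ = -5 + 11.5·2 = 18; r = 15.5 − 18 = -2.5
x=3: ŷ = -5 + 11.5·3 = 29.5; r = 28.5 − 29.5 = -1
x=4: ŷ = -5 + 11.5·4 = 41; r = 42.5 − 41 = 1.5
SSE = 4 + 6.25 + 1 + 2.25 = 13.5
s = √(13.5/2) = √6.75 ≈ 2.598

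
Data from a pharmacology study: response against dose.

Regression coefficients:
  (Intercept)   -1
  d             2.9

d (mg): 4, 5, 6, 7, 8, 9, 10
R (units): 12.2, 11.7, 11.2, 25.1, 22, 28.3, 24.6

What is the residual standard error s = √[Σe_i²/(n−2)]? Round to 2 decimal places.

s = 4.20

d=4: R̂ = -1 + 2.9·4 = 10.6; e = 12.2 − 10.6 = 1.6
d=5: R̂ = -1 + 2.9·5 = 13.5; e = 11.7 − 13.5 = -1.8
d=6: R̂ = -1 + 2.9·6 = 16.4; e = 11.2 − 16.4 = -5.2
d=7: R̂ = -1 + 2.9·7 = 19.3; e = 25.1 − 19.3 = 5.8
d=8: R̂ = -1 + 2.9·8 = 22.2; e = 22 − 22.2 = -0.2
d=9: R̂ = -1 + 2.9·9 = 25.1; e = 28.3 − 25.1 = 3.2
d=10: R̂ = -1 + 2.9·10 = 28; e = 24.6 − 28 = -3.4
SSE = 2.56 + 3.24 + 27.04 + 33.64 + 0.04 + 10.24 + 11.56 = 88.32
s = √(88.32/5) = √17.664 ≈ 4.20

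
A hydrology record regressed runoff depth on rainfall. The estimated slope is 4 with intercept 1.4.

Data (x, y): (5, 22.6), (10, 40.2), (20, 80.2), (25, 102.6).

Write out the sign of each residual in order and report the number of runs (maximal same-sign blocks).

x=5: ŷ = 1.4 + 4·5 = 21.4; r = 22.6 − 21.4 = 1.2
x=10: ŷ = 1.4 + 4·10 = 41.4; r = 40.2 − 41.4 = -1.2
x=20: ŷ = 1.4 + 4·20 = 81.4; r = 80.2 − 81.4 = -1.2
x=25: ŷ = 1.4 + 4·25 = 101.4; r = 102.6 − 101.4 = 1.2
Signs: + − − +
Runs: +×1, −×2, +×1 → 3

3 runs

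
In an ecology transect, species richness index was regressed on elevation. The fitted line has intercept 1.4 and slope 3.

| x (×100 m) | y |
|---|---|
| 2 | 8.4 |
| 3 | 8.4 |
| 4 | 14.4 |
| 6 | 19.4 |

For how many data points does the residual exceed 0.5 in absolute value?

3

x=2: ŷ = 1.4 + 3·2 = 7.4; e = 8.4 − 7.4 = 1
x=3: ŷ = 1.4 + 3·3 = 10.4; e = 8.4 − 10.4 = -2
x=4: ŷ = 1.4 + 3·4 = 13.4; e = 14.4 − 13.4 = 1
x=6: ŷ = 1.4 + 3·6 = 19.4; e = 19.4 − 19.4 = 0
|e| > 0.5: x=2 (|e|=1), x=3 (|e|=2), x=4 (|e|=1) → 3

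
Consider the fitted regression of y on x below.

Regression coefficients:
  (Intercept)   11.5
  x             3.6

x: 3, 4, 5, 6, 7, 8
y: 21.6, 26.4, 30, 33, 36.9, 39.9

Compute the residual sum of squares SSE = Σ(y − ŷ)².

SSE = 1.2

x=3: ŷ = 11.5 + 3.6·3 = 22.3; r = 21.6 − 22.3 = -0.7
x=4: ŷ = 11.5 + 3.6·4 = 25.9; r = 26.4 − 25.9 = 0.5
x=5: ŷ = 11.5 + 3.6·5 = 29.5; r = 30 − 29.5 = 0.5
x=6: ŷ = 11.5 + 3.6·6 = 33.1; r = 33 − 33.1 = -0.1
x=7: ŷ = 11.5 + 3.6·7 = 36.7; r = 36.9 − 36.7 = 0.2
x=8: ŷ = 11.5 + 3.6·8 = 40.3; r = 39.9 − 40.3 = -0.4
SSE = 0.49 + 0.25 + 0.25 + 0.01 + 0.04 + 0.16 = 1.2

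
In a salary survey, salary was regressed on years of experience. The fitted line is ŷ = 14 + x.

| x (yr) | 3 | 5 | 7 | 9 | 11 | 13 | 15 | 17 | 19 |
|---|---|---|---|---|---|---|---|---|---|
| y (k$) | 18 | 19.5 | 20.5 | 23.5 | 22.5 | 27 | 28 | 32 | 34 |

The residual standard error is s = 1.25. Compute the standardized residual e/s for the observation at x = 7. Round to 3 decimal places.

-0.400

ŷ = 14 + 7 = 21
e = 20.5 − 21 = -0.5
e/s = -0.5 / 1.25 = -0.400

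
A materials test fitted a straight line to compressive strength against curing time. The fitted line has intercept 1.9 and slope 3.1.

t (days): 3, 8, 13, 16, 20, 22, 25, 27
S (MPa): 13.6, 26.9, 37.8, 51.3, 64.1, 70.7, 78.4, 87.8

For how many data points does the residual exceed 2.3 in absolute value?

t=3: ŷ = 1.9 + 3.1·3 = 11.2; r = 13.6 − 11.2 = 2.4
t=8: ŷ = 1.9 + 3.1·8 = 26.7; r = 26.9 − 26.7 = 0.2
t=13: ŷ = 1.9 + 3.1·13 = 42.2; r = 37.8 − 42.2 = -4.4
t=16: ŷ = 1.9 + 3.1·16 = 51.5; r = 51.3 − 51.5 = -0.2
t=20: ŷ = 1.9 + 3.1·20 = 63.9; r = 64.1 − 63.9 = 0.2
t=22: ŷ = 1.9 + 3.1·22 = 70.1; r = 70.7 − 70.1 = 0.6
t=25: ŷ = 1.9 + 3.1·25 = 79.4; r = 78.4 − 79.4 = -1
t=27: ŷ = 1.9 + 3.1·27 = 85.6; r = 87.8 − 85.6 = 2.2
|r| > 2.3: t=3 (|r|=2.4), t=13 (|r|=4.4) → 2

2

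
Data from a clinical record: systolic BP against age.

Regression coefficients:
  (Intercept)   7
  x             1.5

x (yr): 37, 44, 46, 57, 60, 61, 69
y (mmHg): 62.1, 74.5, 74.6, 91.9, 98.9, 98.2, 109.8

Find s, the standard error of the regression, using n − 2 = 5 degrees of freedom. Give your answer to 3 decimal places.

s = 1.336

x=37: ŷ = 7 + 1.5·37 = 62.5; e = 62.1 − 62.5 = -0.4
x=44: ŷ = 7 + 1.5·44 = 73; e = 74.5 − 73 = 1.5
x=46: ŷ = 7 + 1.5·46 = 76; e = 74.6 − 76 = -1.4
x=57: ŷ = 7 + 1.5·57 = 92.5; e = 91.9 − 92.5 = -0.6
x=60: ŷ = 7 + 1.5·60 = 97; e = 98.9 − 97 = 1.9
x=61: ŷ = 7 + 1.5·61 = 98.5; e = 98.2 − 98.5 = -0.3
x=69: ŷ = 7 + 1.5·69 = 110.5; e = 109.8 − 110.5 = -0.7
SSE = 0.16 + 2.25 + 1.96 + 0.36 + 3.61 + 0.09 + 0.49 = 8.92
s = √(8.92/5) = √1.784 ≈ 1.336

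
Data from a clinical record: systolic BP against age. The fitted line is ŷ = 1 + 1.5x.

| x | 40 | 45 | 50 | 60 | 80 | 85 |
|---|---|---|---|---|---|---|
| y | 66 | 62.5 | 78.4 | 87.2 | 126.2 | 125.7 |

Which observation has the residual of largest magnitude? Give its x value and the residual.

x=40: ŷ = 1 + 1.5·40 = 61; r = 66 − 61 = 5
x=45: ŷ = 1 + 1.5·45 = 68.5; r = 62.5 − 68.5 = -6
x=50: ŷ = 1 + 1.5·50 = 76; r = 78.4 − 76 = 2.4
x=60: ŷ = 1 + 1.5·60 = 91; r = 87.2 − 91 = -3.8
x=80: ŷ = 1 + 1.5·80 = 121; r = 126.2 − 121 = 5.2
x=85: ŷ = 1 + 1.5·85 = 128.5; r = 125.7 − 128.5 = -2.8
Largest |r| is 6 at x = 45, residual -6.

x = 45, r = -6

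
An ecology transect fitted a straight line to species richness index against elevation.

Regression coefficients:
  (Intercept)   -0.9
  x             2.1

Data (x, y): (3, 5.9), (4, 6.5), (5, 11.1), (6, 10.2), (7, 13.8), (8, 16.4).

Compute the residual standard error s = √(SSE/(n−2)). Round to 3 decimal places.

s = 1.225

x=3: ŷ = -0.9 + 2.1·3 = 5.4; r = 5.9 − 5.4 = 0.5
x=4: ŷ = -0.9 + 2.1·4 = 7.5; r = 6.5 − 7.5 = -1
x=5: ŷ = -0.9 + 2.1·5 = 9.6; r = 11.1 − 9.6 = 1.5
x=6: ŷ = -0.9 + 2.1·6 = 11.7; r = 10.2 − 11.7 = -1.5
x=7: ŷ = -0.9 + 2.1·7 = 13.8; r = 13.8 − 13.8 = 0
x=8: ŷ = -0.9 + 2.1·8 = 15.9; r = 16.4 − 15.9 = 0.5
SSE = 0.25 + 1 + 2.25 + 2.25 + 0 + 0.25 = 6
s = √(6/4) = √1.5 ≈ 1.225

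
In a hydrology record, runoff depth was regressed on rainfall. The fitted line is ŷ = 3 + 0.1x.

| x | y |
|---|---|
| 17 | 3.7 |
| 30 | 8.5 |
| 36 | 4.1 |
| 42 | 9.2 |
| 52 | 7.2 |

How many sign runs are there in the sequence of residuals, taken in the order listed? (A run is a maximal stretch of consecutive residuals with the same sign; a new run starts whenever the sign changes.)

5 runs

x=17: ŷ = 3 + 0.1·17 = 4.7; r = 3.7 − 4.7 = -1
x=30: ŷ = 3 + 0.1·30 = 6; r = 8.5 − 6 = 2.5
x=36: ŷ = 3 + 0.1·36 = 6.6; r = 4.1 − 6.6 = -2.5
x=42: ŷ = 3 + 0.1·42 = 7.2; r = 9.2 − 7.2 = 2
x=52: ŷ = 3 + 0.1·52 = 8.2; r = 7.2 − 8.2 = -1
Signs: − + − + −
Runs: −×1, +×1, −×1, +×1, −×1 → 5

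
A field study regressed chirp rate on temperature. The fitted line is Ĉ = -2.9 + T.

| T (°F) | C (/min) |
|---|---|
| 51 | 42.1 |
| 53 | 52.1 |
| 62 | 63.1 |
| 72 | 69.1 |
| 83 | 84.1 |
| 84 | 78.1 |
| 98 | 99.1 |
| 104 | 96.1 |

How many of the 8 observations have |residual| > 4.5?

T=51: Ĉ = -2.9 + 51 = 48.1; e = 42.1 − 48.1 = -6
T=53: Ĉ = -2.9 + 53 = 50.1; e = 52.1 − 50.1 = 2
T=62: Ĉ = -2.9 + 62 = 59.1; e = 63.1 − 59.1 = 4
T=72: Ĉ = -2.9 + 72 = 69.1; e = 69.1 − 69.1 = 0
T=83: Ĉ = -2.9 + 83 = 80.1; e = 84.1 − 80.1 = 4
T=84: Ĉ = -2.9 + 84 = 81.1; e = 78.1 − 81.1 = -3
T=98: Ĉ = -2.9 + 98 = 95.1; e = 99.1 − 95.1 = 4
T=104: Ĉ = -2.9 + 104 = 101.1; e = 96.1 − 101.1 = -5
|e| > 4.5: T=51 (|e|=6), T=104 (|e|=5) → 2

2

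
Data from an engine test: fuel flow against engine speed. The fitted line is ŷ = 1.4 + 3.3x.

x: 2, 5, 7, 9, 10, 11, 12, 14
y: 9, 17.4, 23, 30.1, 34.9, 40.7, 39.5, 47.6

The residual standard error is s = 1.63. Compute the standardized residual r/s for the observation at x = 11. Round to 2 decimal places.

1.84

ŷ = 1.4 + 3.3·11 = 37.7
r = 40.7 − 37.7 = 3
r/s = 3 / 1.63 = 1.84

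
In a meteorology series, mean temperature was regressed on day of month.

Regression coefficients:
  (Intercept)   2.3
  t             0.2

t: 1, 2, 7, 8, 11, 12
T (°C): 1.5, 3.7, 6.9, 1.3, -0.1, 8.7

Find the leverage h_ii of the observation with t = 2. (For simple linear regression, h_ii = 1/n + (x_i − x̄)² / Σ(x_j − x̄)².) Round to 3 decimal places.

h = 0.394

t̄ = (1 + 2 + 7 + 8 + 11 + 12)/6 = 6.83333
Σ(t − t̄)² = 34.0278 + 23.3611 + 0.0277778 + 1.36111 + 17.3611 + 26.6944 = 102.833
h = 1/6 + (-4.83333)²/102.833 = 0.166667 + 0.227175 = 0.394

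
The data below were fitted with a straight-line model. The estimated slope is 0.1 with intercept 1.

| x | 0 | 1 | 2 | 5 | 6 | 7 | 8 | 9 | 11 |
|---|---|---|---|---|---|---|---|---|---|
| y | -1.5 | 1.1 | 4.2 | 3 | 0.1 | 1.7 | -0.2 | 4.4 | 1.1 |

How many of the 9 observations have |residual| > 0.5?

x=0: ŷ = 1 + 0.1·0 = 1; e = -1.5 − 1 = -2.5
x=1: ŷ = 1 + 0.1·1 = 1.1; e = 1.1 − 1.1 = 0
x=2: ŷ = 1 + 0.1·2 = 1.2; e = 4.2 − 1.2 = 3
x=5: ŷ = 1 + 0.1·5 = 1.5; e = 3 − 1.5 = 1.5
x=6: ŷ = 1 + 0.1·6 = 1.6; e = 0.1 − 1.6 = -1.5
x=7: ŷ = 1 + 0.1·7 = 1.7; e = 1.7 − 1.7 = 0
x=8: ŷ = 1 + 0.1·8 = 1.8; e = -0.2 − 1.8 = -2
x=9: ŷ = 1 + 0.1·9 = 1.9; e = 4.4 − 1.9 = 2.5
x=11: ŷ = 1 + 0.1·11 = 2.1; e = 1.1 − 2.1 = -1
|e| > 0.5: x=0 (|e|=2.5), x=2 (|e|=3), x=5 (|e|=1.5), x=6 (|e|=1.5), x=8 (|e|=2), x=9 (|e|=2.5), x=11 (|e|=1) → 7

7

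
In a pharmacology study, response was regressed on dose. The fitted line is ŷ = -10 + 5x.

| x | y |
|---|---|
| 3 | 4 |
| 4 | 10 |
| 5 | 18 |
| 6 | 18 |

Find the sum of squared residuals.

x=3: ŷ = -10 + 5·3 = 5; r = 4 − 5 = -1
x=4: ŷ = -10 + 5·4 = 10; r = 10 − 10 = 0
x=5: ŷ = -10 + 5·5 = 15; r = 18 − 15 = 3
x=6: ŷ = -10 + 5·6 = 20; r = 18 − 20 = -2
SSE = 1 + 0 + 9 + 4 = 14

SSE = 14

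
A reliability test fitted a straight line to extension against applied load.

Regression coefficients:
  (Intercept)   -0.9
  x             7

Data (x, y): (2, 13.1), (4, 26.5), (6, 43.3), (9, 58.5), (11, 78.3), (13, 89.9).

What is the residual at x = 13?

ŷ = -0.9 + 7·13 = 90.1
e = 89.9 − 90.1 = -0.2

e = -0.2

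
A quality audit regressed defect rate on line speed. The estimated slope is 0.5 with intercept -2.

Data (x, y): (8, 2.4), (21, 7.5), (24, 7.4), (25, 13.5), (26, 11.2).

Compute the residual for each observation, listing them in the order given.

x=8: ŷ = -2 + 0.5·8 = 2; e = 2.4 − 2 = 0.4
x=21: ŷ = -2 + 0.5·21 = 8.5; e = 7.5 − 8.5 = -1
x=24: ŷ = -2 + 0.5·24 = 10; e = 7.4 − 10 = -2.6
x=25: ŷ = -2 + 0.5·25 = 10.5; e = 13.5 − 10.5 = 3
x=26: ŷ = -2 + 0.5·26 = 11; e = 11.2 − 11 = 0.2

0.4, -1, -2.6, 3, 0.2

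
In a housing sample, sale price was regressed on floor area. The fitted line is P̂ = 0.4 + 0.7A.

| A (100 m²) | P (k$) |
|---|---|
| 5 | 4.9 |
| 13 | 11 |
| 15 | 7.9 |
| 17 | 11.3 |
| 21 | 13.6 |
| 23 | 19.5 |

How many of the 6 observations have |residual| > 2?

2

A=5: P̂ = 0.4 + 0.7·5 = 3.9; e = 4.9 − 3.9 = 1
A=13: P̂ = 0.4 + 0.7·13 = 9.5; e = 11 − 9.5 = 1.5
A=15: P̂ = 0.4 + 0.7·15 = 10.9; e = 7.9 − 10.9 = -3
A=17: P̂ = 0.4 + 0.7·17 = 12.3; e = 11.3 − 12.3 = -1
A=21: P̂ = 0.4 + 0.7·21 = 15.1; e = 13.6 − 15.1 = -1.5
A=23: P̂ = 0.4 + 0.7·23 = 16.5; e = 19.5 − 16.5 = 3
|e| > 2: A=15 (|e|=3), A=23 (|e|=3) → 2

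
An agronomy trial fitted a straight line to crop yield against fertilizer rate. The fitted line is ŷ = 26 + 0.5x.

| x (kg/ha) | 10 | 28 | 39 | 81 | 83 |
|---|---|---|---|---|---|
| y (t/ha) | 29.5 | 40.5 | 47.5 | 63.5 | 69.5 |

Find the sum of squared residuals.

SSE = 19.5

x=10: ŷ = 26 + 0.5·10 = 31; e = 29.5 − 31 = -1.5
x=28: ŷ = 26 + 0.5·28 = 40; e = 40.5 − 40 = 0.5
x=39: ŷ = 26 + 0.5·39 = 45.5; e = 47.5 − 45.5 = 2
x=81: ŷ = 26 + 0.5·81 = 66.5; e = 63.5 − 66.5 = -3
x=83: ŷ = 26 + 0.5·83 = 67.5; e = 69.5 − 67.5 = 2
SSE = 2.25 + 0.25 + 4 + 9 + 4 = 19.5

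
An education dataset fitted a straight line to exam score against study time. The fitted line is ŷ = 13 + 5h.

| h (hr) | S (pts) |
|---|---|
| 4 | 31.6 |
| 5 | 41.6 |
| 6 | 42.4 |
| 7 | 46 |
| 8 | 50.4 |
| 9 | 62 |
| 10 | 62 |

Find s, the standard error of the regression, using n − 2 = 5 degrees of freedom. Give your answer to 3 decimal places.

s = 2.934

h=4: ŷ = 13 + 5·4 = 33; e = 31.6 − 33 = -1.4
h=5: ŷ = 13 + 5·5 = 38; e = 41.6 − 38 = 3.6
h=6: ŷ = 13 + 5·6 = 43; e = 42.4 − 43 = -0.6
h=7: ŷ = 13 + 5·7 = 48; e = 46 − 48 = -2
h=8: ŷ = 13 + 5·8 = 53; e = 50.4 − 53 = -2.6
h=9: ŷ = 13 + 5·9 = 58; e = 62 − 58 = 4
h=10: ŷ = 13 + 5·10 = 63; e = 62 − 63 = -1
SSE = 1.96 + 12.96 + 0.36 + 4 + 6.76 + 16 + 1 = 43.04
s = √(43.04/5) = √8.608 ≈ 2.934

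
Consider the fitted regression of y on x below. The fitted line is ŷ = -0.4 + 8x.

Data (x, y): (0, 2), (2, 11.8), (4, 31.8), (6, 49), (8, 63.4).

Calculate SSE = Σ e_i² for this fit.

SSE = 22.24

x=0: ŷ = -0.4 + 8·0 = -0.4; e = 2 − (-0.4) = 2.4
x=2: ŷ = -0.4 + 8·2 = 15.6; e = 11.8 − 15.6 = -3.8
x=4: ŷ = -0.4 + 8·4 = 31.6; e = 31.8 − 31.6 = 0.2
x=6: ŷ = -0.4 + 8·6 = 47.6; e = 49 − 47.6 = 1.4
x=8: ŷ = -0.4 + 8·8 = 63.6; e = 63.4 − 63.6 = -0.2
SSE = 5.76 + 14.44 + 0.04 + 1.96 + 0.04 = 22.24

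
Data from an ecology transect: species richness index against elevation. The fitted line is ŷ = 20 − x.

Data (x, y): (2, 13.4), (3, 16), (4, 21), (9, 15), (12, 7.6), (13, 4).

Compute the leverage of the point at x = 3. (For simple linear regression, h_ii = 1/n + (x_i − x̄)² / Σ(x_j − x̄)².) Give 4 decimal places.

x̄ = (2 + 3 + 4 + 9 + 12 + 13)/6 = 7.16667
Σ(x − x̄)² = 26.6944 + 17.3611 + 10.0278 + 3.36111 + 23.3611 + 34.0278 = 114.833
h = 1/6 + (-4.16667)²/114.833 = 0.166667 + 0.151185 = 0.3179

h = 0.3179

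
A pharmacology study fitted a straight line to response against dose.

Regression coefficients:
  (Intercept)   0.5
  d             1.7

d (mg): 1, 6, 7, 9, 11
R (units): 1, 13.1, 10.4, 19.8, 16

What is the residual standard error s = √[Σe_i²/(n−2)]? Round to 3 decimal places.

d=1: R̂ = 0.5 + 1.7·1 = 2.2; e = 1 − 2.2 = -1.2
d=6: R̂ = 0.5 + 1.7·6 = 10.7; e = 13.1 − 10.7 = 2.4
d=7: R̂ = 0.5 + 1.7·7 = 12.4; e = 10.4 − 12.4 = -2
d=9: R̂ = 0.5 + 1.7·9 = 15.8; e = 19.8 − 15.8 = 4
d=11: R̂ = 0.5 + 1.7·11 = 19.2; e = 16 − 19.2 = -3.2
SSE = 1.44 + 5.76 + 4 + 16 + 10.24 = 37.44
s = √(37.44/3) = √12.48 ≈ 3.533

s = 3.533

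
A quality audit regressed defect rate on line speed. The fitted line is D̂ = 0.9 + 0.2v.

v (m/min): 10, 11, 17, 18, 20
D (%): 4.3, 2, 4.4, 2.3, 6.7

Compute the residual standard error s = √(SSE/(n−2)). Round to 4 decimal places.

v=10: D̂ = 0.9 + 0.2·10 = 2.9; e = 4.3 − 2.9 = 1.4
v=11: D̂ = 0.9 + 0.2·11 = 3.1; e = 2 − 3.1 = -1.1
v=17: D̂ = 0.9 + 0.2·17 = 4.3; e = 4.4 − 4.3 = 0.1
v=18: D̂ = 0.9 + 0.2·18 = 4.5; e = 2.3 − 4.5 = -2.2
v=20: D̂ = 0.9 + 0.2·20 = 4.9; e = 6.7 − 4.9 = 1.8
SSE = 1.96 + 1.21 + 0.01 + 4.84 + 3.24 = 11.26
s = √(11.26/3) = √3.75333 ≈ 1.9374

s = 1.9374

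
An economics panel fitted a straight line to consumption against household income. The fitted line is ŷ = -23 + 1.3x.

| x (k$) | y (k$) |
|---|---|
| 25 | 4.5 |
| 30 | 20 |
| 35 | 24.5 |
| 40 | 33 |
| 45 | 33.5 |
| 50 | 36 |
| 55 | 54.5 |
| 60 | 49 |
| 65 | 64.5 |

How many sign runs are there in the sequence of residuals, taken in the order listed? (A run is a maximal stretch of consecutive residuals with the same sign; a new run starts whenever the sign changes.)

6 runs

x=25: ŷ = -23 + 1.3·25 = 9.5; e = 4.5 − 9.5 = -5
x=30: ŷ = -23 + 1.3·30 = 16; e = 20 − 16 = 4
x=35: ŷ = -23 + 1.3·35 = 22.5; e = 24.5 − 22.5 = 2
x=40: ŷ = -23 + 1.3·40 = 29; e = 33 − 29 = 4
x=45: ŷ = -23 + 1.3·45 = 35.5; e = 33.5 − 35.5 = -2
x=50: ŷ = -23 + 1.3·50 = 42; e = 36 − 42 = -6
x=55: ŷ = -23 + 1.3·55 = 48.5; e = 54.5 − 48.5 = 6
x=60: ŷ = -23 + 1.3·60 = 55; e = 49 − 55 = -6
x=65: ŷ = -23 + 1.3·65 = 61.5; e = 64.5 − 61.5 = 3
Signs: − + + + − − + − +
Runs: −×1, +×3, −×2, +×1, −×1, +×1 → 6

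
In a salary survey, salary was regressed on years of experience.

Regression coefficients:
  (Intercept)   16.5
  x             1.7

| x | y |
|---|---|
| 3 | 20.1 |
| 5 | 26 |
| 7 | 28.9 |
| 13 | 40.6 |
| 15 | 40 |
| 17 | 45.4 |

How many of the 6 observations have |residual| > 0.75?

4

x=3: ŷ = 16.5 + 1.7·3 = 21.6; e = 20.1 − 21.6 = -1.5
x=5: ŷ = 16.5 + 1.7·5 = 25; e = 26 − 25 = 1
x=7: ŷ = 16.5 + 1.7·7 = 28.4; e = 28.9 − 28.4 = 0.5
x=13: ŷ = 16.5 + 1.7·13 = 38.6; e = 40.6 − 38.6 = 2
x=15: ŷ = 16.5 + 1.7·15 = 42; e = 40 − 42 = -2
x=17: ŷ = 16.5 + 1.7·17 = 45.4; e = 45.4 − 45.4 = 0
|e| > 0.75: x=3 (|e|=1.5), x=5 (|e|=1), x=13 (|e|=2), x=15 (|e|=2) → 4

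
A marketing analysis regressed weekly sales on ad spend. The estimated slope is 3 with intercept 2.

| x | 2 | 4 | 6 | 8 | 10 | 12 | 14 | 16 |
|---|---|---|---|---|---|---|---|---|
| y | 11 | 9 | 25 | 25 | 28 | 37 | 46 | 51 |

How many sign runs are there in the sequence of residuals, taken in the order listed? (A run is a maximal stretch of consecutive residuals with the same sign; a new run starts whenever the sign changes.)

5 runs

x=2: ŷ = 2 + 3·2 = 8; r = 11 − 8 = 3
x=4: ŷ = 2 + 3·4 = 14; r = 9 − 14 = -5
x=6: ŷ = 2 + 3·6 = 20; r = 25 − 20 = 5
x=8: ŷ = 2 + 3·8 = 26; r = 25 − 26 = -1
x=10: ŷ = 2 + 3·10 = 32; r = 28 − 32 = -4
x=12: ŷ = 2 + 3·12 = 38; r = 37 − 38 = -1
x=14: ŷ = 2 + 3·14 = 44; r = 46 − 44 = 2
x=16: ŷ = 2 + 3·16 = 50; r = 51 − 50 = 1
Signs: + − + − − − + +
Runs: +×1, −×1, +×1, −×3, +×2 → 5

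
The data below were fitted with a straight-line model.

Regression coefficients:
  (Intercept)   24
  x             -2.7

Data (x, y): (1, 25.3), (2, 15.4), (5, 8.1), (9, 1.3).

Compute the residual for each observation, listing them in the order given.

4, -3.2, -2.4, 1.6

x=1: ŷ = 24 − 2.7·1 = 21.3; r = 25.3 − 21.3 = 4
x=2: ŷ = 24 − 2.7·2 = 18.6; r = 15.4 − 18.6 = -3.2
x=5: ŷ = 24 − 2.7·5 = 10.5; r = 8.1 − 10.5 = -2.4
x=9: ŷ = 24 − 2.7·9 = -0.3; r = 1.3 − (-0.3) = 1.6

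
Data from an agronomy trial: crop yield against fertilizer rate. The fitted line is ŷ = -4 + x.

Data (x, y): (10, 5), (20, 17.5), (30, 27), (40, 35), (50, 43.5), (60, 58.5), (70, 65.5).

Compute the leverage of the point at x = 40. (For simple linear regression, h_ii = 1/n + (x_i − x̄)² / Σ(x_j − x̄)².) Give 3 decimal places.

x̄ = (10 + 20 + 30 + 40 + 50 + 60 + 70)/7 = 40
Σ(x − x̄)² = 900 + 400 + 100 + 0 + 100 + 400 + 900 = 2800
h = 1/7 + (0)²/2800 = 0.142857 + 0 = 0.143

h = 0.143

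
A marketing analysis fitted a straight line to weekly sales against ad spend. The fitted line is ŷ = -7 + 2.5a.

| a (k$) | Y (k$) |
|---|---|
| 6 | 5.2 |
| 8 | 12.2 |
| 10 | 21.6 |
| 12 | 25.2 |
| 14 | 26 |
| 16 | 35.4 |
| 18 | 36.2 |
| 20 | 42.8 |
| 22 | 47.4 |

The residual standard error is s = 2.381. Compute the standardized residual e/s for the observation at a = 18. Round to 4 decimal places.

ŷ = -7 + 2.5·18 = 38
e = 36.2 − 38 = -1.8
e/s = -1.8 / 2.381 = -0.7560

-0.7560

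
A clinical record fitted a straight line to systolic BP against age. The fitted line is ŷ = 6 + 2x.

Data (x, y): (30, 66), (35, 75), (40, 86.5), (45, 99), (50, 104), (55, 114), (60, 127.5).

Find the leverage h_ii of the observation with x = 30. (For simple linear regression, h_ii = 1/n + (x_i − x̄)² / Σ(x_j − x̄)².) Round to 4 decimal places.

x̄ = (30 + 35 + 40 + 45 + 50 + 55 + 60)/7 = 45
Σ(x − x̄)² = 225 + 100 + 25 + 0 + 25 + 100 + 225 = 700
h = 1/7 + (-15)²/700 = 0.142857 + 0.321429 = 0.4643

h = 0.4643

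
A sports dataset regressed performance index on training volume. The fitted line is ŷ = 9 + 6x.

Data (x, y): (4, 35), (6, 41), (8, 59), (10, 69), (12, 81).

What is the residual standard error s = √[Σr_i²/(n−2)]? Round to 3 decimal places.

s = 2.828

x=4: ŷ = 9 + 6·4 = 33; r = 35 − 33 = 2
x=6: ŷ = 9 + 6·6 = 45; r = 41 − 45 = -4
x=8: ŷ = 9 + 6·8 = 57; r = 59 − 57 = 2
x=10: ŷ = 9 + 6·10 = 69; r = 69 − 69 = 0
x=12: ŷ = 9 + 6·12 = 81; r = 81 − 81 = 0
SSE = 4 + 16 + 4 + 0 + 0 = 24
s = √(24/3) = √8 ≈ 2.828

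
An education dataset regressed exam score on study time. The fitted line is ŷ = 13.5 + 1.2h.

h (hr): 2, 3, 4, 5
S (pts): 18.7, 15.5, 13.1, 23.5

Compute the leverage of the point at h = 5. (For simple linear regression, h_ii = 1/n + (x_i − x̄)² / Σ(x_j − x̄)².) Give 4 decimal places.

h̄ = (2 + 3 + 4 + 5)/4 = 3.5
Σ(h − h̄)² = 2.25 + 0.25 + 0.25 + 2.25 = 5
h = 1/4 + (1.5)²/5 = 0.25 + 0.45 = 0.7000

h = 0.7000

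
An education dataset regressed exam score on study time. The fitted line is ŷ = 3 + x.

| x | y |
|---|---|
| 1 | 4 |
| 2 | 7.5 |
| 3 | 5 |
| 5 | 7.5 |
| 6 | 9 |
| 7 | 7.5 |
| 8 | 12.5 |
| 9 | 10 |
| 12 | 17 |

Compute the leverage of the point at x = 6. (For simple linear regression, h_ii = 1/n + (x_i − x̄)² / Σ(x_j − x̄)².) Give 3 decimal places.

x̄ = (1 + 2 + 3 + 5 + 6 + 7 + 8 + 9 + 12)/9 = 5.88889
Σ(x − x̄)² = 23.9012 + 15.1235 + 8.34568 + 0.790123 + 0.0123457 + 1.23457 + 4.45679 + 9.67901 + 37.3457 = 100.889
h = 1/9 + (0.111111)²/100.889 = 0.111111 + 0.000122369 = 0.111

h = 0.111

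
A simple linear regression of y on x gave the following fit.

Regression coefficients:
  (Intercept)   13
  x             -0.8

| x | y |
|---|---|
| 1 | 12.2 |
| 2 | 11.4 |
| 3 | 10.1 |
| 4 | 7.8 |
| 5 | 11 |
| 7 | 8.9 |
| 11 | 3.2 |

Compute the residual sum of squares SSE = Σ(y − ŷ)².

SSE = 11.5

x=1: ŷ = 13 − 0.8·1 = 12.2; r = 12.2 − 12.2 = 0
x=2: ŷ = 13 − 0.8·2 = 11.4; r = 11.4 − 11.4 = 0
x=3: ŷ = 13 − 0.8·3 = 10.6; r = 10.1 − 10.6 = -0.5
x=4: ŷ = 13 − 0.8·4 = 9.8; r = 7.8 − 9.8 = -2
x=5: ŷ = 13 − 0.8·5 = 9; r = 11 − 9 = 2
x=7: ŷ = 13 − 0.8·7 = 7.4; r = 8.9 − 7.4 = 1.5
x=11: ŷ = 13 − 0.8·11 = 4.2; r = 3.2 − 4.2 = -1
SSE = 0 + 0 + 0.25 + 4 + 4 + 2.25 + 1 = 11.5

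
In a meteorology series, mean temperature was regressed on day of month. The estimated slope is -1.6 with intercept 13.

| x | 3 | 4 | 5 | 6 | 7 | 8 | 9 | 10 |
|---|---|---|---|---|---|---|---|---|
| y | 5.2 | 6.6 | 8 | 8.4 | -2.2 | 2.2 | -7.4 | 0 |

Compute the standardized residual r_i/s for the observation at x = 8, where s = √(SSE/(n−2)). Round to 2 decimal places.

0.47

x=3: ŷ = 13 − 1.6·3 = 8.2; r = 5.2 − 8.2 = -3
x=4: ŷ = 13 − 1.6·4 = 6.6; r = 6.6 − 6.6 = 0
x=5: ŷ = 13 − 1.6·5 = 5; r = 8 − 5 = 3
x=6: ŷ = 13 − 1.6·6 = 3.4; r = 8.4 − 3.4 = 5
x=7: ŷ = 13 − 1.6·7 = 1.8; r = -2.2 − 1.8 = -4
x=8: ŷ = 13 − 1.6·8 = 0.2; r = 2.2 − 0.2 = 2
x=9: ŷ = 13 − 1.6·9 = -1.4; r = -7.4 − (-1.4) = -6
x=10: ŷ = 13 − 1.6·10 = -3; r = 0 − (-3) = 3
SSE = 9 + 0 + 9 + 25 + 16 + 4 + 36 + 9 = 108
s = √(108/6) = 4.24264
r/s = 2 / 4.24264 = 0.47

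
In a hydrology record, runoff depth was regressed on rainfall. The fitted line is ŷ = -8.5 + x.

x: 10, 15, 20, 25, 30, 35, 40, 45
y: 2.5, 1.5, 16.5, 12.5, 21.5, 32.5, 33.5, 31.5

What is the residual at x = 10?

r = 1

ŷ = -8.5 + 10 = 1.5
r = 2.5 − 1.5 = 1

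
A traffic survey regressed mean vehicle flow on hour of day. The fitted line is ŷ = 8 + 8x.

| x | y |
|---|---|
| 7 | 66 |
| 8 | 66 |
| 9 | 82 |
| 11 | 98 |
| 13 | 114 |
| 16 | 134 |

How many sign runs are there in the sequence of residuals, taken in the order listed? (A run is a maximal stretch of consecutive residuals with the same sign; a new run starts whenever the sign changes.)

x=7: ŷ = 8 + 8·7 = 64; r = 66 − 64 = 2
x=8: ŷ = 8 + 8·8 = 72; r = 66 − 72 = -6
x=9: ŷ = 8 + 8·9 = 80; r = 82 − 80 = 2
x=11: ŷ = 8 + 8·11 = 96; r = 98 − 96 = 2
x=13: ŷ = 8 + 8·13 = 112; r = 114 − 112 = 2
x=16: ŷ = 8 + 8·16 = 136; r = 134 − 136 = -2
Signs: + − + + + −
Runs: +×1, −×1, +×3, −×1 → 4

4 runs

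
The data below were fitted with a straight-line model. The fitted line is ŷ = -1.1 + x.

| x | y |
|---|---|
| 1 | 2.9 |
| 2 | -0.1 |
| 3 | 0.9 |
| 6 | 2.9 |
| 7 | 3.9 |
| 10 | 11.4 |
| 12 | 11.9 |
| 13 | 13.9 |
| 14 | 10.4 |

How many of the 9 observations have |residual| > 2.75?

1

x=1: ŷ = -1.1 + 1 = -0.1; e = 2.9 − (-0.1) = 3
x=2: ŷ = -1.1 + 2 = 0.9; e = -0.1 − 0.9 = -1
x=3: ŷ = -1.1 + 3 = 1.9; e = 0.9 − 1.9 = -1
x=6: ŷ = -1.1 + 6 = 4.9; e = 2.9 − 4.9 = -2
x=7: ŷ = -1.1 + 7 = 5.9; e = 3.9 − 5.9 = -2
x=10: ŷ = -1.1 + 10 = 8.9; e = 11.4 − 8.9 = 2.5
x=12: ŷ = -1.1 + 12 = 10.9; e = 11.9 − 10.9 = 1
x=13: ŷ = -1.1 + 13 = 11.9; e = 13.9 − 11.9 = 2
x=14: ŷ = -1.1 + 14 = 12.9; e = 10.4 − 12.9 = -2.5
|e| > 2.75: x=1 (|e|=3) → 1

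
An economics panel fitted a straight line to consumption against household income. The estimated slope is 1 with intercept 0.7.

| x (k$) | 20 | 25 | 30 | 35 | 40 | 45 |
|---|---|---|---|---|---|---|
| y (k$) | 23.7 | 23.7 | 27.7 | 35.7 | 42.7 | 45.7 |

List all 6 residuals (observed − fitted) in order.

3, -2, -3, 0, 2, 0

x=20: ŷ = 0.7 + 20 = 20.7; r = 23.7 − 20.7 = 3
x=25: ŷ = 0.7 + 25 = 25.7; r = 23.7 − 25.7 = -2
x=30: ŷ = 0.7 + 30 = 30.7; r = 27.7 − 30.7 = -3
x=35: ŷ = 0.7 + 35 = 35.7; r = 35.7 − 35.7 = 0
x=40: ŷ = 0.7 + 40 = 40.7; r = 42.7 − 40.7 = 2
x=45: ŷ = 0.7 + 45 = 45.7; r = 45.7 − 45.7 = 0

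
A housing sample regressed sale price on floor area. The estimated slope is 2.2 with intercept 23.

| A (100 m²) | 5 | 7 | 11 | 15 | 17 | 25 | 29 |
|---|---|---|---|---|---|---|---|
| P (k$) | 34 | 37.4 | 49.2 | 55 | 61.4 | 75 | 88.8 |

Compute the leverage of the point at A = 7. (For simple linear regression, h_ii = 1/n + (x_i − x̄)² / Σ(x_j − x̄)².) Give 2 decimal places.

Ā = (5 + 7 + 11 + 15 + 17 + 25 + 29)/7 = 15.5714
Σ(A − Ā)² = 111.755 + 73.4694 + 20.898 + 0.326531 + 2.04082 + 88.898 + 180.327 = 477.714
h = 1/7 + (-8.57143)²/477.714 = 0.142857 + 0.153794 = 0.30

h = 0.30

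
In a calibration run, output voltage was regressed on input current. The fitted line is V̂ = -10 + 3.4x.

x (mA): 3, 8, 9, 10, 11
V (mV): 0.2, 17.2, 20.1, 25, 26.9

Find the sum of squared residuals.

x=3: V̂ = -10 + 3.4·3 = 0.2; r = 0.2 − 0.2 = 0
x=8: V̂ = -10 + 3.4·8 = 17.2; r = 17.2 − 17.2 = 0
x=9: V̂ = -10 + 3.4·9 = 20.6; r = 20.1 − 20.6 = -0.5
x=10: V̂ = -10 + 3.4·10 = 24; r = 25 − 24 = 1
x=11: V̂ = -10 + 3.4·11 = 27.4; r = 26.9 − 27.4 = -0.5
SSE = 0 + 0 + 0.25 + 1 + 0.25 = 1.5

SSE = 1.5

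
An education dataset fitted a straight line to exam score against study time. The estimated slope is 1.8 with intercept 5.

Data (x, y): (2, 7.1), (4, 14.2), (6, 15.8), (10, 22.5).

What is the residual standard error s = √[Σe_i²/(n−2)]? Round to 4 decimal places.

x=2: ŷ = 5 + 1.8·2 = 8.6; e = 7.1 − 8.6 = -1.5
x=4: ŷ = 5 + 1.8·4 = 12.2; e = 14.2 − 12.2 = 2
x=6: ŷ = 5 + 1.8·6 = 15.8; e = 15.8 − 15.8 = 0
x=10: ŷ = 5 + 1.8·10 = 23; e = 22.5 − 23 = -0.5
SSE = 2.25 + 4 + 0 + 0.25 = 6.5
s = √(6.5/2) = √3.25 ≈ 1.8028

s = 1.8028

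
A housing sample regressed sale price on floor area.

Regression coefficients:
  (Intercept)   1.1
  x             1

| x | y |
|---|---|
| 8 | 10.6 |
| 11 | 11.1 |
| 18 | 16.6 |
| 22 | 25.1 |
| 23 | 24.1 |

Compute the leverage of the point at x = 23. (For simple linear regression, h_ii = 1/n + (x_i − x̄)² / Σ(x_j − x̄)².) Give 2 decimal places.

h = 0.45

x̄ = (8 + 11 + 18 + 22 + 23)/5 = 16.4
Σ(x − x̄)² = 70.56 + 29.16 + 2.56 + 31.36 + 43.56 = 177.2
h = 1/5 + (6.6)²/177.2 = 0.2 + 0.245824 = 0.45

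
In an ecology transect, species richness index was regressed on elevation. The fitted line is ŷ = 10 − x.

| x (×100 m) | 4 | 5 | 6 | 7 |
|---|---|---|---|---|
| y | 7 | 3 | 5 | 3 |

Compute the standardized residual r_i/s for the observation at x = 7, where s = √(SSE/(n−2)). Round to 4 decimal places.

x=4: ŷ = 10 − 4 = 6; r = 7 − 6 = 1
x=5: ŷ = 10 − 5 = 5; r = 3 − 5 = -2
x=6: ŷ = 10 − 6 = 4; r = 5 − 4 = 1
x=7: ŷ = 10 − 7 = 3; r = 3 − 3 = 0
SSE = 1 + 4 + 1 + 0 = 6
s = √(6/2) = 1.73205
r/s = 0 / 1.73205 = 0.0000

0.0000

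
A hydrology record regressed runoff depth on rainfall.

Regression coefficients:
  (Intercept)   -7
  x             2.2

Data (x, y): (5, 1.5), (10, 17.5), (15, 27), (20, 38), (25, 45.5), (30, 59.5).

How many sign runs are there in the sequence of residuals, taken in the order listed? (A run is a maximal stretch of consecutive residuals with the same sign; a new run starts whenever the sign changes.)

4 runs

x=5: ŷ = -7 + 2.2·5 = 4; r = 1.5 − 4 = -2.5
x=10: ŷ = -7 + 2.2·10 = 15; r = 17.5 − 15 = 2.5
x=15: ŷ = -7 + 2.2·15 = 26; r = 27 − 26 = 1
x=20: ŷ = -7 + 2.2·20 = 37; r = 38 − 37 = 1
x=25: ŷ = -7 + 2.2·25 = 48; r = 45.5 − 48 = -2.5
x=30: ŷ = -7 + 2.2·30 = 59; r = 59.5 − 59 = 0.5
Signs: − + + + − +
Runs: −×1, +×3, −×1, +×1 → 4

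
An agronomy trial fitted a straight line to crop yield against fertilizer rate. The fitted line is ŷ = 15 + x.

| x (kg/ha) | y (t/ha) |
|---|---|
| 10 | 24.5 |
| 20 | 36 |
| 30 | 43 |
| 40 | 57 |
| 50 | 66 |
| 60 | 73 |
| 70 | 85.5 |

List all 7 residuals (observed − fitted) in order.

x=10: ŷ = 15 + 10 = 25; e = 24.5 − 25 = -0.5
x=20: ŷ = 15 + 20 = 35; e = 36 − 35 = 1
x=30: ŷ = 15 + 30 = 45; e = 43 − 45 = -2
x=40: ŷ = 15 + 40 = 55; e = 57 − 55 = 2
x=50: ŷ = 15 + 50 = 65; e = 66 − 65 = 1
x=60: ŷ = 15 + 60 = 75; e = 73 − 75 = -2
x=70: ŷ = 15 + 70 = 85; e = 85.5 − 85 = 0.5

-0.5, 1, -2, 2, 1, -2, 0.5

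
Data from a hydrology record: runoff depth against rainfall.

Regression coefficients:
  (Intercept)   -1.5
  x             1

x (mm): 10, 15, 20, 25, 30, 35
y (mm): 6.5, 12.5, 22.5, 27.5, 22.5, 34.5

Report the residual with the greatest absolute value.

r = -6

x=10: ŷ = -1.5 + 10 = 8.5; r = 6.5 − 8.5 = -2
x=15: ŷ = -1.5 + 15 = 13.5; r = 12.5 − 13.5 = -1
x=20: ŷ = -1.5 + 20 = 18.5; r = 22.5 − 18.5 = 4
x=25: ŷ = -1.5 + 25 = 23.5; r = 27.5 − 23.5 = 4
x=30: ŷ = -1.5 + 30 = 28.5; r = 22.5 − 28.5 = -6
x=35: ŷ = -1.5 + 35 = 33.5; r = 34.5 − 33.5 = 1
Largest |r| is 6 at x = 30, residual -6.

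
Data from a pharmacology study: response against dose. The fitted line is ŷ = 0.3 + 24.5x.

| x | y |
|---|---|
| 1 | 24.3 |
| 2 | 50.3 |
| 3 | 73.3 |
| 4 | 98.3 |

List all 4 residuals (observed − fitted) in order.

x=1: ŷ = 0.3 + 24.5·1 = 24.8; e = 24.3 − 24.8 = -0.5
x=2: ŷ = 0.3 + 24.5·2 = 49.3; e = 50.3 − 49.3 = 1
x=3: ŷ = 0.3 + 24.5·3 = 73.8; e = 73.3 − 73.8 = -0.5
x=4: ŷ = 0.3 + 24.5·4 = 98.3; e = 98.3 − 98.3 = 0

-0.5, 1, -0.5, 0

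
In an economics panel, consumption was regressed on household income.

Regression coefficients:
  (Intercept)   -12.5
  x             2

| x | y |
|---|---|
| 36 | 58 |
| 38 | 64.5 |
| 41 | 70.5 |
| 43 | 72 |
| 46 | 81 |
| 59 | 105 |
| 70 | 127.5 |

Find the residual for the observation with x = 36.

r = -1.5

ŷ = -12.5 + 2·36 = 59.5
r = 58 − 59.5 = -1.5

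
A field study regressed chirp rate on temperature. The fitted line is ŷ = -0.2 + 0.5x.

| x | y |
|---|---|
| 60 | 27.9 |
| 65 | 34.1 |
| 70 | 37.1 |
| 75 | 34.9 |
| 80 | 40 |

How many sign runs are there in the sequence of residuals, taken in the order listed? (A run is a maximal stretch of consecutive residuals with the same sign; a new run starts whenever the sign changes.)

4 runs

x=60: ŷ = -0.2 + 0.5·60 = 29.8; e = 27.9 − 29.8 = -1.9
x=65: ŷ = -0.2 + 0.5·65 = 32.3; e = 34.1 − 32.3 = 1.8
x=70: ŷ = -0.2 + 0.5·70 = 34.8; e = 37.1 − 34.8 = 2.3
x=75: ŷ = -0.2 + 0.5·75 = 37.3; e = 34.9 − 37.3 = -2.4
x=80: ŷ = -0.2 + 0.5·80 = 39.8; e = 40 − 39.8 = 0.2
Signs: − + + − +
Runs: −×1, +×2, −×1, +×1 → 4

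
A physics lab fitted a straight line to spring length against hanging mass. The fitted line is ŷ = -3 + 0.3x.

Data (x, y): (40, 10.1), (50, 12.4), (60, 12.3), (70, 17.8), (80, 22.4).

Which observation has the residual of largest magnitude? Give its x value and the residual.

x=40: ŷ = -3 + 0.3·40 = 9; e = 10.1 − 9 = 1.1
x=50: ŷ = -3 + 0.3·50 = 12; e = 12.4 − 12 = 0.4
x=60: ŷ = -3 + 0.3·60 = 15; e = 12.3 − 15 = -2.7
x=70: ŷ = -3 + 0.3·70 = 18; e = 17.8 − 18 = -0.2
x=80: ŷ = -3 + 0.3·80 = 21; e = 22.4 − 21 = 1.4
Largest |e| is 2.7 at x = 60, residual -2.7.

x = 60, e = -2.7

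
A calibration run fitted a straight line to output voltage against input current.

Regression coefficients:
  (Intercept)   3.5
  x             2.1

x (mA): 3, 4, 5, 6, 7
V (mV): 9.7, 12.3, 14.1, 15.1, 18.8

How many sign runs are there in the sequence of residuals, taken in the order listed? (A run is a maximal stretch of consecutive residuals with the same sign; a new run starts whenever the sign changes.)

x=3: V̂ = 3.5 + 2.1·3 = 9.8; e = 9.7 − 9.8 = -0.1
x=4: V̂ = 3.5 + 2.1·4 = 11.9; e = 12.3 − 11.9 = 0.4
x=5: V̂ = 3.5 + 2.1·5 = 14; e = 14.1 − 14 = 0.1
x=6: V̂ = 3.5 + 2.1·6 = 16.1; e = 15.1 − 16.1 = -1
x=7: V̂ = 3.5 + 2.1·7 = 18.2; e = 18.8 − 18.2 = 0.6
Signs: − + + − +
Runs: −×1, +×2, −×1, +×1 → 4

4 runs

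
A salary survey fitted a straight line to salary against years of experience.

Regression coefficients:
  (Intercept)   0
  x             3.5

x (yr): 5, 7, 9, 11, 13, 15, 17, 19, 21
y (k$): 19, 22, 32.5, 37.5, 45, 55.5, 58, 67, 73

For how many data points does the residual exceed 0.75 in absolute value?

6

x=5: ŷ = 3.5·5 = 17.5; r = 19 − 17.5 = 1.5
x=7: ŷ = 3.5·7 = 24.5; r = 22 − 24.5 = -2.5
x=9: ŷ = 3.5·9 = 31.5; r = 32.5 − 31.5 = 1
x=11: ŷ = 3.5·11 = 38.5; r = 37.5 − 38.5 = -1
x=13: ŷ = 3.5·13 = 45.5; r = 45 − 45.5 = -0.5
x=15: ŷ = 3.5·15 = 52.5; r = 55.5 − 52.5 = 3
x=17: ŷ = 3.5·17 = 59.5; r = 58 − 59.5 = -1.5
x=19: ŷ = 3.5·19 = 66.5; r = 67 − 66.5 = 0.5
x=21: ŷ = 3.5·21 = 73.5; r = 73 − 73.5 = -0.5
|r| > 0.75: x=5 (|r|=1.5), x=7 (|r|=2.5), x=9 (|r|=1), x=11 (|r|=1), x=15 (|r|=3), x=17 (|r|=1.5) → 6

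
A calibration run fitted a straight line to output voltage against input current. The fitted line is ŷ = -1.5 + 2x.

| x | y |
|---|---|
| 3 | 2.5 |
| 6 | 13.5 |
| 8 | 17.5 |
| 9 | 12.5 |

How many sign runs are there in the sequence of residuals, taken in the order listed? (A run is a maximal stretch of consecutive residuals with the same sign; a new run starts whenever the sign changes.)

3 runs

x=3: ŷ = -1.5 + 2·3 = 4.5; e = 2.5 − 4.5 = -2
x=6: ŷ = -1.5 + 2·6 = 10.5; e = 13.5 − 10.5 = 3
x=8: ŷ = -1.5 + 2·8 = 14.5; e = 17.5 − 14.5 = 3
x=9: ŷ = -1.5 + 2·9 = 16.5; e = 12.5 − 16.5 = -4
Signs: − + + −
Runs: −×1, +×2, −×1 → 3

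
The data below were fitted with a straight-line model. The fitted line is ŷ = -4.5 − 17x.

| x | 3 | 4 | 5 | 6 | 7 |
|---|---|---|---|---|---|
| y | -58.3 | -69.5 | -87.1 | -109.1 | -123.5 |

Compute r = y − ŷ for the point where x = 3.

r = -2.8

ŷ = -4.5 − 17·3 = -55.5
r = -58.3 − (-55.5) = -2.8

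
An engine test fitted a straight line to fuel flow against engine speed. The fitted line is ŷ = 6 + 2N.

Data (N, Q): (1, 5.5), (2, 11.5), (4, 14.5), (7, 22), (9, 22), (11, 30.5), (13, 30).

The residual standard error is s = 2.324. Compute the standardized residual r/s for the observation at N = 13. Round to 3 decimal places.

-0.861

ŷ = 6 + 2·13 = 32
r = 30 − 32 = -2
r/s = -2 / 2.324 = -0.861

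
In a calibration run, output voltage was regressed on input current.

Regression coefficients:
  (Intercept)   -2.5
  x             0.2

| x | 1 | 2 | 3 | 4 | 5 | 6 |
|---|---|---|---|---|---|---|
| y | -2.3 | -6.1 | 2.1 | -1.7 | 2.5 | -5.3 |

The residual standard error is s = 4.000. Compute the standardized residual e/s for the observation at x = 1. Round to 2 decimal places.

ŷ = -2.5 + 0.2·1 = -2.3
e = -2.3 − (-2.3) = 0
e/s = 0 / 4.000 = 0.00

0.00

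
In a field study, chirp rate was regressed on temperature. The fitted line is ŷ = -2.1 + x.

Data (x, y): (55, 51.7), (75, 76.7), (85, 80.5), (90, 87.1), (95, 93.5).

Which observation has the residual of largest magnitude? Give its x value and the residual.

x=55: ŷ = -2.1 + 55 = 52.9; r = 51.7 − 52.9 = -1.2
x=75: ŷ = -2.1 + 75 = 72.9; r = 76.7 − 72.9 = 3.8
x=85: ŷ = -2.1 + 85 = 82.9; r = 80.5 − 82.9 = -2.4
x=90: ŷ = -2.1 + 90 = 87.9; r = 87.1 − 87.9 = -0.8
x=95: ŷ = -2.1 + 95 = 92.9; r = 93.5 − 92.9 = 0.6
Largest |r| is 3.8 at x = 75, residual 3.8.

x = 75, r = 3.8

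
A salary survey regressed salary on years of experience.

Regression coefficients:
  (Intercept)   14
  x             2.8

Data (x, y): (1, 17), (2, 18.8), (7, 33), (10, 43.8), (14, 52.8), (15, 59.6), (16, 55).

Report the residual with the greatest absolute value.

r = -3.8

x=1: ŷ = 14 + 2.8·1 = 16.8; r = 17 − 16.8 = 0.2
x=2: ŷ = 14 + 2.8·2 = 19.6; r = 18.8 − 19.6 = -0.8
x=7: ŷ = 14 + 2.8·7 = 33.6; r = 33 − 33.6 = -0.6
x=10: ŷ = 14 + 2.8·10 = 42; r = 43.8 − 42 = 1.8
x=14: ŷ = 14 + 2.8·14 = 53.2; r = 52.8 − 53.2 = -0.4
x=15: ŷ = 14 + 2.8·15 = 56; r = 59.6 − 56 = 3.6
x=16: ŷ = 14 + 2.8·16 = 58.8; r = 55 − 58.8 = -3.8
Largest |r| is 3.8 at x = 16, residual -3.8.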